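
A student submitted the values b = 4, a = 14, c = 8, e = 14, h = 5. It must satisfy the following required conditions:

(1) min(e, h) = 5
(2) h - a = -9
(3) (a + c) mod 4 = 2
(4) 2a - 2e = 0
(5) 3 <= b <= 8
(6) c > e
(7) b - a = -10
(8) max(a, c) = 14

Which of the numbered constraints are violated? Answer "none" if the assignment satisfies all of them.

(1) min(14, 5) = 5  ✔
(2) h - a = 5 - 14 = -9  ✔
(3) a + c = 22; 22 mod 4 = 2  ✔
(4) 2a - 2e = 2(14) - 2(14) = 0  ✔
(5) b = 4 lies in [3, 8]  ✔
(6) c = 8, e = 14; 8 ≤ 14 (want >)  ✘
(7) b - a = 4 - 14 = -10  ✔
(8) max(14, 8) = 14  ✔

Violated: 6.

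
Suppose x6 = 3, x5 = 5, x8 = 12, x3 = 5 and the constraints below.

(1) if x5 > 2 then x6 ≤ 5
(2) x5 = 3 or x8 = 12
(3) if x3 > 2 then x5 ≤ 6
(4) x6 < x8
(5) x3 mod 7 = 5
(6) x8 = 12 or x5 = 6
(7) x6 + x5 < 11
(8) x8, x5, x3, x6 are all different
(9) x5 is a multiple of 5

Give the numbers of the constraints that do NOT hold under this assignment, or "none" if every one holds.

No — constraint 8 is not satisfied.

(1) x5 = 5 > 2, so we need x6 ≤ 5; x6 = 3 ≤ 5 — holds.
(2) x5 = 5 ≠ 3, but x8 = 12 = 12 (second disjunct) — holds.
(3) x3 = 5 > 2, so we need x5 ≤ 6; x5 = 5 ≤ 6 — holds.
(4) x6 = 3, x8 = 12; 3 < 12 — holds.
(5) 5 mod 7 = 5 — holds.
(6) x8 = 12 = 12 (first disjunct) — holds.
(7) x6 + x5 = 3 + 5 = 8; 8 < 11 — holds.
(8) x5 = x3 = 5, not all different — fails.
(9) 5 / 5 = 1, so 5 divides 5 — holds.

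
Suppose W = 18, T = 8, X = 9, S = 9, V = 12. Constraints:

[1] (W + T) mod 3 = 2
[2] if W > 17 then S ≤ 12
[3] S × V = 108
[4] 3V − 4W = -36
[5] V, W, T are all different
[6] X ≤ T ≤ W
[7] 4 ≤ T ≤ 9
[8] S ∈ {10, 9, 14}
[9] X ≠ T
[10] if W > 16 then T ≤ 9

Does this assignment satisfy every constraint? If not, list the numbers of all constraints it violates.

Constraint 6 is violated.

[1] W + T = 26; 26 mod 3 = 2 — satisfied.
[2] W = 18 > 17, so we need S ≤ 12; S = 9 ≤ 12 — satisfied.
[3] S × V = 9 × 12 = 108 — satisfied.
[4] 3V − 4W = 3(12) − 4(18) = -36 — satisfied.
[5] values 12, 18, 8 are pairwise distinct — satisfied.
[6] values 9, 8, 18; X = 9 is not ≤ T = 8 — violated.
[7] T = 8 lies in [4, 9] — satisfied.
[8] S = 9 is in {10, 9, 14} — satisfied.
[9] X = 9, T = 8; distinct — satisfied.
[10] W = 18 > 16, so we need T ≤ 9; T = 8 ≤ 9 — satisfied.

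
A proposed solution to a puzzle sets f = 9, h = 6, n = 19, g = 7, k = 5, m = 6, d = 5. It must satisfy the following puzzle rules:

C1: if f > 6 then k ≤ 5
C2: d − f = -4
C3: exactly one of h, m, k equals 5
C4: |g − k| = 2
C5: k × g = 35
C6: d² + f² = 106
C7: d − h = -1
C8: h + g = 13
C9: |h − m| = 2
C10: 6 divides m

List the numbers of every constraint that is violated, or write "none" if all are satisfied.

C1: f = 9 > 6, so we need k ≤ 5; k = 5 ≤ 5  ✓
C2: d − f = 5 − 9 = -4  ✓
C3: h=6, m=6, k=5; 1 of them equals 5  ✓
C4: |7 − 5| = 2  ✓
C5: k × g = 5 × 7 = 35  ✓
C6: d² + f² = 5² + 9² = 25 + 81 = 106  ✓
C7: d − h = 5 − 6 = -1  ✓
C8: h + g = 6 + 7 = 13  ✓
C9: |6 − 6| = 0, not 2  ✗
C10: 6 / 6 = 1, so 6 divides 6  ✓

The assignment fails constraint 9.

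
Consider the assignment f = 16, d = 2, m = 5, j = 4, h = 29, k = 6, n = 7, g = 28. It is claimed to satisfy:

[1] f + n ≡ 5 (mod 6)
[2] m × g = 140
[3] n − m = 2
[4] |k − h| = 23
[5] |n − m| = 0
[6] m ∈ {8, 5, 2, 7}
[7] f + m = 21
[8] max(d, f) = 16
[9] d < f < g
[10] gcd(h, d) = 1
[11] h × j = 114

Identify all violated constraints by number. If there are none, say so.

[1] f + n = 23; 23 mod 6 = 5  ✔
[2] m × g = 5 × 28 = 140  ✔
[3] n − m = 7 − 5 = 2  ✔
[4] |6 − 29| = 23  ✔
[5] |7 − 5| = 2, not 0  ✘
[6] m = 5 is in {8, 5, 2, 7}  ✔
[7] f + m = 16 + 5 = 21  ✔
[8] max(2, 16) = 16  ✔
[9] values 2 < 16 < 28  ✔
[10] gcd(29, 2) = 1  ✔
[11] h × j = 29 × 4 = 116, not 114  ✘

No — constraints 5 and 11 are not satisfied.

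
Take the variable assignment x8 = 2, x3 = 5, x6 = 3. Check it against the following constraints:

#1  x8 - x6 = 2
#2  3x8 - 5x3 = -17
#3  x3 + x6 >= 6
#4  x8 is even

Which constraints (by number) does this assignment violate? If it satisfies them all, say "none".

Violated: 1 and 2.

#1 x8 - x6 = 2 - 3 = -1, not 2 — violated.
#2 3x8 - 5x3 = 3(2) - 5(5) = -19, not -17 — violated.
#3 x3 + x6 = 5 + 3 = 8; 8 ≥ 6 — OK.
#4 x8 = 2 is even — OK.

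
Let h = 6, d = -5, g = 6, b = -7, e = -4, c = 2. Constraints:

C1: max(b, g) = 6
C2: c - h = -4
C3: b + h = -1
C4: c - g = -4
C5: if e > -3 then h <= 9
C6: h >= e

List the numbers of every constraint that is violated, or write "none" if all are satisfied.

No violations.

C1: max(-7, 6) = 6 — holds.
C2: c - h = 2 - 6 = -4 — holds.
C3: b + h = -7 + 6 = -1 — holds.
C4: c - g = 2 - 6 = -4 — holds.
C5: e = -4, not > -3; antecedent false, conditional vacuously true — holds.
C6: h = 6, e = -4; 6 ≥ -4 — holds.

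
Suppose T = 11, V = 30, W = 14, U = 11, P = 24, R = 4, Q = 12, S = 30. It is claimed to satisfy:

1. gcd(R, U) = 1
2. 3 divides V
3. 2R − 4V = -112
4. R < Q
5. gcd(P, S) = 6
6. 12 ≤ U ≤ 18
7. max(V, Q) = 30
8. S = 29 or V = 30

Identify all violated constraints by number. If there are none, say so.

Violated: 6.

1. gcd(4, 11) = 1  holds
2. 30 / 3 = 10, so 3 divides 30  holds
3. 2R − 4V = 2(4) − 4(30) = -112  holds
4. R = 4, Q = 12; 4 < 12  holds
5. gcd(24, 30) = 6  holds
6. U = 11 is outside [12, 18]  fails
7. max(30, 12) = 30  holds
8. S = 30 ≠ 29, but V = 30 = 30 (second disjunct)  holds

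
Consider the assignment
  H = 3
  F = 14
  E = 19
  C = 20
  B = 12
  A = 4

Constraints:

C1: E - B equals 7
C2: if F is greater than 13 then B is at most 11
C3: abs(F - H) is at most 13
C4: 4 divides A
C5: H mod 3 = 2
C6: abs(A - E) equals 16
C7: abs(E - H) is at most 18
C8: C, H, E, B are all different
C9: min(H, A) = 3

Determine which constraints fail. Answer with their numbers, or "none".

Violated: 2, 5, 6.

C1: E - B = 19 - 12 = 7  ✓
C2: F = 14 > 13, so we need B ≤ 11; but B = 12 > 11  ✗
C3: abs(14 - 3) = 11; 11 ≤ 13  ✓
C4: 4 / 4 = 1, so 4 divides 4  ✓
C5: 3 mod 3 = 0, not 2  ✗
C6: abs(4 - 19) = 15, not 16  ✗
C7: abs(19 - 3) = 16; 16 ≤ 18  ✓
C8: values 20, 3, 19, 12 are pairwise distinct  ✓
C9: min(3, 4) = 3  ✓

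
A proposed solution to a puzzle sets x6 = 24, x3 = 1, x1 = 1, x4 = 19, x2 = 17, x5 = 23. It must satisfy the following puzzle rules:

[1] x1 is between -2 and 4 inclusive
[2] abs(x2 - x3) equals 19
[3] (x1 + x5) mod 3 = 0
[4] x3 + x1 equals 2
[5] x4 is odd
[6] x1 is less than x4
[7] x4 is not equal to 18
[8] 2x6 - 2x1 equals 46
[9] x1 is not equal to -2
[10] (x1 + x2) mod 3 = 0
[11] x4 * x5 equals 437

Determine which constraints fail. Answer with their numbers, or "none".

[1] x1 = 1 lies in [-2, 4]  ✔
[2] abs(17 - 1) = 16, not 19  ✘
[3] x1 + x5 = 24; 24 mod 3 = 0  ✔
[4] x3 + x1 = 1 + 1 = 2  ✔
[5] x4 = 19 is odd  ✔
[6] x1 = 1, x4 = 19; 1 < 19  ✔
[7] x4 = 19, and 19 ≠ 18  ✔
[8] 2x6 - 2x1 = 2(24) - 2(1) = 46  ✔
[9] x1 = 1, and 1 ≠ -2  ✔
[10] x1 + x2 = 18; 18 mod 3 = 0  ✔
[11] x4 * x5 = 19 * 23 = 437  ✔

The assignment fails constraint 2.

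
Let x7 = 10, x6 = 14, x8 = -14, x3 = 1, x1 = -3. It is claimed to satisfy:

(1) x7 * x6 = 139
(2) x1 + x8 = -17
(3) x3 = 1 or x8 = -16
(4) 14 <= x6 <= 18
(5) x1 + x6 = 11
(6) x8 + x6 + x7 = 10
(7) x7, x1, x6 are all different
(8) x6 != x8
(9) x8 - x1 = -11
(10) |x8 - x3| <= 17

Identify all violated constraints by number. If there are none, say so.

(1) x7 * x6 = 10 * 14 = 140, not 139 — fails.
(2) x1 + x8 = -3 + (-14) = -17 — holds.
(3) x3 = 1 = 1 (first disjunct) — holds.
(4) x6 = 14 lies in [14, 18] — holds.
(5) x1 + x6 = -3 + 14 = 11 — holds.
(6) x8 + x6 + x7 = -14 + 14 + 10 = 10 — holds.
(7) values 10, -3, 14 are pairwise distinct — holds.
(8) x6 = 14, x8 = -14; distinct — holds.
(9) x8 - x1 = -14 - (-3) = -11 — holds.
(10) |-14 - 1| = 15; 15 ≤ 17 — holds.

The assignment fails constraint 1.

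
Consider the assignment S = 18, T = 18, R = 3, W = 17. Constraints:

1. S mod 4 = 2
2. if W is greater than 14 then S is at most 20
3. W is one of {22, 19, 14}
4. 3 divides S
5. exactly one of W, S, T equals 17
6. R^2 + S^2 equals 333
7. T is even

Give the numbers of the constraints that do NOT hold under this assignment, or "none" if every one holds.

1. 18 mod 4 = 2 — OK.
2. W = 17 > 14, so we need S ≤ 20; S = 18 ≤ 20 — OK.
3. W = 17 is not in {22, 19, 14} — violated.
4. 18 / 3 = 6, so 3 divides 18 — OK.
5. W=17, S=18, T=18; 1 of them equals 17 — OK.
6. R^2 + S^2 = 3^2 + 18^2 = 9 + 324 = 333 — OK.
7. T = 18 is even — OK.

Violated: 3.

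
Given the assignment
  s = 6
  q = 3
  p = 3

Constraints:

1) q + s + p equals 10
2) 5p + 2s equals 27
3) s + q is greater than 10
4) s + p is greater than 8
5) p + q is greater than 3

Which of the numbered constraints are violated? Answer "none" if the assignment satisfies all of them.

Constraints 1, 3 are violated.

1) q + s + p = 3 + 6 + 3 = 12, not 10 — violated.
2) 5p + 2s = 5(3) + 2(6) = 27 — OK.
3) s + q = 6 + 3 = 9; 9 ≤ 10, bound 10 not met — violated.
4) s + p = 6 + 3 = 9; 9 > 8 — OK.
5) p + q = 3 + 3 = 6; 6 > 3 — OK.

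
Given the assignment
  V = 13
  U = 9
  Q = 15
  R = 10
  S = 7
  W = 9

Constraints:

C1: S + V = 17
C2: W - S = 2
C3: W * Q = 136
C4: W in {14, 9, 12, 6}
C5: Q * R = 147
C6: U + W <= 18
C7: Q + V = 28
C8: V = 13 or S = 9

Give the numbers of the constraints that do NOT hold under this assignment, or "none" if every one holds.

C1: S + V = 7 + 13 = 20, not 17 — violated.
C2: W - S = 9 - 7 = 2 — satisfied.
C3: W * Q = 9 * 15 = 135, not 136 — violated.
C4: W = 9 is in {14, 9, 12, 6} — satisfied.
C5: Q * R = 15 * 10 = 150, not 147 — violated.
C6: U + W = 9 + 9 = 18; 18 ≤ 18 — satisfied.
C7: Q + V = 15 + 13 = 28 — satisfied.
C8: V = 13 = 13 (first disjunct) — satisfied.

No — constraints 1, 3, and 5 are not satisfied.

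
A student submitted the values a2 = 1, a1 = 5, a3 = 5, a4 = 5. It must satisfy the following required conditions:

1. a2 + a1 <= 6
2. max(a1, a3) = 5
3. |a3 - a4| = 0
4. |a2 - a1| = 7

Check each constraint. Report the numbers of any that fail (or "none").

1. a2 + a1 = 1 + 5 = 6; 6 ≤ 6  OK
2. max(5, 5) = 5  OK
3. |5 - 5| = 0  OK
4. |1 - 5| = 4, not 7  FAIL

Constraint 4 does not hold.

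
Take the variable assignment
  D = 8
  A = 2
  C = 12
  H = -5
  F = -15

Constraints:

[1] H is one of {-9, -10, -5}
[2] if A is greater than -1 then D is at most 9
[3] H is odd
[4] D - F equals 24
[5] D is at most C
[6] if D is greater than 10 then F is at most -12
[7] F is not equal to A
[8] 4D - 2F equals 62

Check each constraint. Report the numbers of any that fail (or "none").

[1] H = -5 is in {-9, -10, -5} — satisfied.
[2] A = 2 > -1, so we need D ≤ 9; D = 8 ≤ 9 — satisfied.
[3] H = -5 is odd — satisfied.
[4] D - F = 8 - (-15) = 23, not 24 — violated.
[5] D = 8, C = 12; 8 ≤ 12 — satisfied.
[6] D = 8, not > 10; antecedent false, conditional vacuously true — satisfied.
[7] F = -15, A = 2; distinct — satisfied.
[8] 4D - 2F = 4(8) - 2(-15) = 62 — satisfied.

Constraint 4 is violated.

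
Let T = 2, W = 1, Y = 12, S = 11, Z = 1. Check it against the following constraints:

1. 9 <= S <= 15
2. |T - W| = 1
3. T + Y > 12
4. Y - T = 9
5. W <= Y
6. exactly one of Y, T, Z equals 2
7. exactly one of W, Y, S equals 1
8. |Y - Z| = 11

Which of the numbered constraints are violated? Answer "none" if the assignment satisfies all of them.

Constraint 4 is violated.

1. S = 11 lies in [9, 15] — satisfied.
2. |2 - 1| = 1 — satisfied.
3. T + Y = 2 + 12 = 14; 14 > 12 — satisfied.
4. Y - T = 12 - 2 = 10, not 9 — violated.
5. W = 1, Y = 12; 1 ≤ 12 — satisfied.
6. Y=12, T=2, Z=1; 1 of them equals 2 — satisfied.
7. W=1, Y=12, S=11; 1 of them equals 1 — satisfied.
8. |12 - 1| = 11 — satisfied.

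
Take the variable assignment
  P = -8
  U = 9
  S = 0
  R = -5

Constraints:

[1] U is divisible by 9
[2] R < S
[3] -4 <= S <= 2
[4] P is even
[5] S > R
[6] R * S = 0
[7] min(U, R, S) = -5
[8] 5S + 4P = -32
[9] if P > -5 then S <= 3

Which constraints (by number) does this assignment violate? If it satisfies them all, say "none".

[1] 9 / 9 = 1, so 9 divides 9 — holds.
[2] R = -5, S = 0; -5 < 0 — holds.
[3] S = 0 lies in [-4, 2] — holds.
[4] P = -8 is even — holds.
[5] S = 0, R = -5; 0 > -5 — holds.
[6] R * S = -5 * 0 = 0 — holds.
[7] min(9, -5, 0) = -5 — holds.
[8] 5S + 4P = 5(0) + 4(-8) = -32 — holds.
[9] P = -8, not > -5; antecedent false, conditional vacuously true — holds.

The assignment satisfies every constraint.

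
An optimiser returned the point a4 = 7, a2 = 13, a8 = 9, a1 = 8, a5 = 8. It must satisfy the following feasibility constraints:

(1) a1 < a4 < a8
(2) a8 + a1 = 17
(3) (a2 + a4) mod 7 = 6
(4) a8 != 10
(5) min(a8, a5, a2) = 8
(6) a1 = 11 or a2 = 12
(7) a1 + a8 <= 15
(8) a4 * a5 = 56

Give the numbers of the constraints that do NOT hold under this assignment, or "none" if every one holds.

(1) values 8, 7, 9; a1 = 8 is not < a4 = 7 — does not hold.
(2) a8 + a1 = 9 + 8 = 17 — holds.
(3) a2 + a4 = 20; 20 mod 7 = 6 — holds.
(4) a8 = 9, and 9 ≠ 10 — holds.
(5) min(9, 8, 13) = 8 — holds.
(6) a1 = 8 ≠ 11 and a2 = 13 ≠ 12; both disjuncts false — does not hold.
(7) a1 + a8 = 8 + 9 = 17; 17 > 15, bound 15 not met — does not hold.
(8) a4 * a5 = 7 * 8 = 56 — holds.

Violated: 1, 6, and 7.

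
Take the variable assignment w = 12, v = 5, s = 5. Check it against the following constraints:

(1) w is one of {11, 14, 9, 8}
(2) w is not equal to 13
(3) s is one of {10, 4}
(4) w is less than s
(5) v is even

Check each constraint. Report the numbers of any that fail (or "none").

The assignment fails constraints 1, 3, 4, and 5.

(1) w = 12 is not in {11, 14, 9, 8} — does not hold.
(2) w = 12, and 12 ≠ 13 — holds.
(3) s = 5 is not in {10, 4} — does not hold.
(4) w = 12, s = 5; 12 ≥ 5 (want <) — does not hold.
(5) v = 5 is odd — does not hold.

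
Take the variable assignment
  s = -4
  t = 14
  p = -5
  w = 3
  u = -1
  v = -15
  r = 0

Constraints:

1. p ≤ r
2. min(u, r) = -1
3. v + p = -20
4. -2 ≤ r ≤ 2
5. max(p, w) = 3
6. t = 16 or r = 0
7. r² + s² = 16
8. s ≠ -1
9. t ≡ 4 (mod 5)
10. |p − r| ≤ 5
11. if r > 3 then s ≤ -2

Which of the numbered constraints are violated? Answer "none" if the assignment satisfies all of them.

All constraints are satisfied.

1. p = -5, r = 0; -5 ≤ 0 — satisfied.
2. min(-1, 0) = -1 — satisfied.
3. v + p = -15 + (-5) = -20 — satisfied.
4. r = 0 lies in [-2, 2] — satisfied.
5. max(-5, 3) = 3 — satisfied.
6. t = 14 ≠ 16, but r = 0 = 0 (second disjunct) — satisfied.
7. r² + s² = 0² + (-4)² = 0 + 16 = 16 — satisfied.
8. s = -4, and -4 ≠ -1 — satisfied.
9. 14 mod 5 = 4 — satisfied.
10. |-5 − 0| = 5; 5 ≤ 5 — satisfied.
11. r = 0, not > 3; antecedent false, conditional vacuously true — satisfied.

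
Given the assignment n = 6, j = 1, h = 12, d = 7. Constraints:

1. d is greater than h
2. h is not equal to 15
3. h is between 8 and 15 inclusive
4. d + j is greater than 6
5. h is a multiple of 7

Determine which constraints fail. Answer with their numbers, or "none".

No — constraints 1, 5 are not satisfied.

1. d = 7, h = 12; 7 ≤ 12 (want >)  ✗
2. h = 12, and 12 ≠ 15  ✓
3. h = 12 lies in [8, 15]  ✓
4. d + j = 7 + 1 = 8; 8 > 6  ✓
5. 12 = 7*1 + 5, so 7 does not divide 12  ✗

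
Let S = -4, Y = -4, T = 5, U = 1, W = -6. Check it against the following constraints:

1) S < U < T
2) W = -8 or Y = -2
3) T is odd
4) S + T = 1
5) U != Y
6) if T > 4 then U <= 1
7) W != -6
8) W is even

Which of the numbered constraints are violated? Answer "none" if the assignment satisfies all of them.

No — constraints 2, 7 are not satisfied.

1) values -4 < 1 < 5 — OK.
2) W = -6 ≠ -8 and Y = -4 ≠ -2; both disjuncts false — violated.
3) T = 5 is odd — OK.
4) S + T = -4 + 5 = 1 — OK.
5) U = 1, Y = -4; distinct — OK.
6) T = 5 > 4, so we need U ≤ 1; U = 1 ≤ 1 — OK.
7) W = -6, but -6 is required to differ — violated.
8) W = -6 is even — OK.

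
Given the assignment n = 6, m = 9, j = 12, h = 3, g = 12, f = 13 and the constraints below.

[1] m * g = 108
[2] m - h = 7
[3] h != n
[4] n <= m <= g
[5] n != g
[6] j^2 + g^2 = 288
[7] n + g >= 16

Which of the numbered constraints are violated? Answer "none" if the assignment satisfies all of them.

Violated: 2.

[1] m * g = 9 * 12 = 108 — satisfied.
[2] m - h = 9 - 3 = 6, not 7 — violated.
[3] h = 3, n = 6; distinct — satisfied.
[4] values 6 <= 9 <= 12 — satisfied.
[5] n = 6, g = 12; distinct — satisfied.
[6] j^2 + g^2 = 12^2 + 12^2 = 144 + 144 = 288 — satisfied.
[7] n + g = 6 + 12 = 18; 18 ≥ 16 — satisfied.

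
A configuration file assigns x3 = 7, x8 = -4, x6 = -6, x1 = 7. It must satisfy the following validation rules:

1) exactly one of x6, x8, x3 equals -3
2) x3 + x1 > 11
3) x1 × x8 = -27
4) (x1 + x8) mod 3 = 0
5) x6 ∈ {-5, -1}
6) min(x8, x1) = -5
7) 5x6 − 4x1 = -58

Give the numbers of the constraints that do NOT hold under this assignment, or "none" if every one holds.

Violated: 1, 3, 5, and 6.

1) x6=-6, x8=-4, x3=7; 0 of them equal -3, not exactly one — does not hold.
2) x3 + x1 = 7 + 7 = 14; 14 > 11 — holds.
3) x1 × x8 = 7 × (-4) = -28, not -27 — does not hold.
4) x1 + x8 = 3; 3 mod 3 = 0 — holds.
5) x6 = -6 is not in {-5, -1} — does not hold.
6) min(-4, 7) = -4, not -5 — does not hold.
7) 5x6 − 4x1 = 5(-6) − 4(7) = -58 — holds.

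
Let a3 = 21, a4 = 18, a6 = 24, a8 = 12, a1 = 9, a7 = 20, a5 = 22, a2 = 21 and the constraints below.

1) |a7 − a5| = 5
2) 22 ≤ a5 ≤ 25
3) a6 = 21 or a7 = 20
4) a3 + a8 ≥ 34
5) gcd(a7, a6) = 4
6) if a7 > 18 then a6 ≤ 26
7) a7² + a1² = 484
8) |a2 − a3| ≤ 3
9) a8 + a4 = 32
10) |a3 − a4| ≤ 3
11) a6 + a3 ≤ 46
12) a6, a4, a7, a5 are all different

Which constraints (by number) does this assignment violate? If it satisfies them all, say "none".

Constraints 1, 4, 7, and 9 do not hold.

1) |20 − 22| = 2, not 5 — violated.
2) a5 = 22 lies in [22, 25] — OK.
3) a6 = 24 ≠ 21, but a7 = 20 = 20 (second disjunct) — OK.
4) a3 + a8 = 21 + 12 = 33; 33 < 34, bound 34 not met — violated.
5) gcd(20, 24) = 4 — OK.
6) a7 = 20 > 18, so we need a6 ≤ 26; a6 = 24 ≤ 26 — OK.
7) a7² + a1² = 20² + 9² = 400 + 81 = 481, not 484 — violated.
8) |21 − 21| = 0; 0 ≤ 3 — OK.
9) a8 + a4 = 12 + 18 = 30, not 32 — violated.
10) |21 − 18| = 3; 3 ≤ 3 — OK.
11) a6 + a3 = 24 + 21 = 45; 45 ≤ 46 — OK.
12) values 24, 18, 20, 22 are pairwise distinct — OK.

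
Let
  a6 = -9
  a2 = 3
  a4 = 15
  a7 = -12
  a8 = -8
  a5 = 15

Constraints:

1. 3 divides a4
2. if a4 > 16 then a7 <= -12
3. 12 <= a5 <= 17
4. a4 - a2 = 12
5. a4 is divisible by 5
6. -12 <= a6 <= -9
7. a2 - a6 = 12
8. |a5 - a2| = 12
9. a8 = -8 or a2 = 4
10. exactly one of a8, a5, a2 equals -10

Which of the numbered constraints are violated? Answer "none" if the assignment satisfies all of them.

Violated: 10.

1. 15 / 3 = 5, so 3 divides 15  ✔
2. a4 = 15, not > 16; antecedent false, conditional vacuously true  ✔
3. a5 = 15 lies in [12, 17]  ✔
4. a4 - a2 = 15 - 3 = 12  ✔
5. 15 / 5 = 3, so 5 divides 15  ✔
6. a6 = -9 lies in [-12, -9]  ✔
7. a2 - a6 = 3 - (-9) = 12  ✔
8. |15 - 3| = 12  ✔
9. a8 = -8 = -8 (first disjunct)  ✔
10. a8=-8, a5=15, a2=3; 0 of them equal -10, not exactly one  ✘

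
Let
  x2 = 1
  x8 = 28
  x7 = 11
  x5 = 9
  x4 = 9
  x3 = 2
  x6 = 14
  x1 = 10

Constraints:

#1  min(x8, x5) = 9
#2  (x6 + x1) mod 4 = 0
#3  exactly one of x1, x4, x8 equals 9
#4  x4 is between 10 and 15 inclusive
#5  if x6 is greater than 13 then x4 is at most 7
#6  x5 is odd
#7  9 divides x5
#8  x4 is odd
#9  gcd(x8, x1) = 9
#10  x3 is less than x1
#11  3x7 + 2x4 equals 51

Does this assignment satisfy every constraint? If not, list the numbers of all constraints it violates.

The assignment fails constraints 4, 5, 9.

#1 min(28, 9) = 9  holds
#2 x6 + x1 = 24; 24 mod 4 = 0  holds
#3 x1=10, x4=9, x8=28; 1 of them equals 9  holds
#4 x4 = 9 is outside [10, 15]  fails
#5 x6 = 14 > 13, so we need x4 ≤ 7; but x4 = 9 > 7  fails
#6 x5 = 9 is odd  holds
#7 9 / 9 = 1, so 9 divides 9  holds
#8 x4 = 9 is odd  holds
#9 gcd(28, 10) = 2, not 9  fails
#10 x3 = 2, x1 = 10; 2 < 10  holds
#11 3x7 + 2x4 = 3(11) + 2(9) = 51  holds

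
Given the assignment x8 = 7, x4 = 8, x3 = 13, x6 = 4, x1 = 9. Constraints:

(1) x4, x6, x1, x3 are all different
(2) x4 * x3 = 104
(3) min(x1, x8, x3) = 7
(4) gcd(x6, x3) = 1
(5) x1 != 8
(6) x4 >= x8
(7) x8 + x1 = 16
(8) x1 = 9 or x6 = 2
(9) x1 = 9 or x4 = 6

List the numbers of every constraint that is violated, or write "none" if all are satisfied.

(1) values 8, 4, 9, 13 are pairwise distinct  OK
(2) x4 * x3 = 8 * 13 = 104  OK
(3) min(9, 7, 13) = 7  OK
(4) gcd(4, 13) = 1  OK
(5) x1 = 9, and 9 ≠ 8  OK
(6) x4 = 8, x8 = 7; 8 ≥ 7  OK
(7) x8 + x1 = 7 + 9 = 16  OK
(8) x1 = 9 = 9 (first disjunct)  OK
(9) x1 = 9 = 9 (first disjunct)  OK

All constraints are satisfied.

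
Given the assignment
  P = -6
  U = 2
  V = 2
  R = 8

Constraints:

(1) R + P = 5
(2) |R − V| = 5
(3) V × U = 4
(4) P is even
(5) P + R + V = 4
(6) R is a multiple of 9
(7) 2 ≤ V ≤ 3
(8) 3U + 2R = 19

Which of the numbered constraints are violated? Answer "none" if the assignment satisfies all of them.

(1) R + P = 8 + (-6) = 2, not 5  ✗
(2) |8 − 2| = 6, not 5  ✗
(3) V × U = 2 × 2 = 4  ✓
(4) P = -6 is even  ✓
(5) P + R + V = -6 + 8 + 2 = 4  ✓
(6) 8 = 9×0 + 8, so 9 does not divide 8  ✗
(7) V = 2 lies in [2, 3]  ✓
(8) 3U + 2R = 3(2) + 2(8) = 22, not 19  ✗

Constraints 1, 2, 6, 8 are violated.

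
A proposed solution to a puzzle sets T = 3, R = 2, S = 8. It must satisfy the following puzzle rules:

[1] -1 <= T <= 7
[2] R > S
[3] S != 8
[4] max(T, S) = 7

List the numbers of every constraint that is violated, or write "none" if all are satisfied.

Violated: 2, 3, and 4.

[1] T = 3 lies in [-1, 7]  OK
[2] R = 2, S = 8; 2 ≤ 8 (want >)  FAIL
[3] S = 8, but 8 is required to differ  FAIL
[4] max(3, 8) = 8, not 7  FAIL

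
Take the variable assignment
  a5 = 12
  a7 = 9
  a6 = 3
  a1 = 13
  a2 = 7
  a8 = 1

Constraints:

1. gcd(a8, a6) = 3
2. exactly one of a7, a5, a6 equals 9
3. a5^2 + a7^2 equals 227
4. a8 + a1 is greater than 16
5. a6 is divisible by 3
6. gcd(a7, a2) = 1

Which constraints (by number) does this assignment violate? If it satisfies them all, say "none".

No — constraints 1, 3, and 4 are not satisfied.

1. gcd(1, 3) = 1, not 3 — does not hold.
2. a7=9, a5=12, a6=3; 1 of them equals 9 — holds.
3. a5^2 + a7^2 = 12^2 + 9^2 = 144 + 81 = 225, not 227 — does not hold.
4. a8 + a1 = 1 + 13 = 14; 14 ≤ 16, bound 16 not met — does not hold.
5. 3 / 3 = 1, so 3 divides 3 — holds.
6. gcd(9, 7) = 1 — holds.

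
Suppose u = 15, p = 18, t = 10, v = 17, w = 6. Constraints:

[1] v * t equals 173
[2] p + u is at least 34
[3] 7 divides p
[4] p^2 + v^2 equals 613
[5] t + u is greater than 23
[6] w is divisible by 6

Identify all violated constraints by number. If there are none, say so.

[1] v * t = 17 * 10 = 170, not 173 — fails.
[2] p + u = 18 + 15 = 33; 33 < 34, bound 34 not met — fails.
[3] 18 = 7*2 + 4, so 7 does not divide 18 — fails.
[4] p^2 + v^2 = 18^2 + 17^2 = 324 + 289 = 613 — holds.
[5] t + u = 10 + 15 = 25; 25 > 23 — holds.
[6] 6 / 6 = 1, so 6 divides 6 — holds.

The assignment fails constraints 1, 2, and 3.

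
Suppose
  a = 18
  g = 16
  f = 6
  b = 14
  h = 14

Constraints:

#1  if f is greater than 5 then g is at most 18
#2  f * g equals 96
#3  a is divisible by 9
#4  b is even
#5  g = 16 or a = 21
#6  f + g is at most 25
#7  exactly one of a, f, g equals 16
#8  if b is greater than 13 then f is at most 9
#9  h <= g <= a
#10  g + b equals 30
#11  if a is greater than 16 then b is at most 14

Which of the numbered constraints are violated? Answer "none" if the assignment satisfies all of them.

#1 f = 6 > 5, so we need g ≤ 18; g = 16 ≤ 18  ✔
#2 f * g = 6 * 16 = 96  ✔
#3 18 / 9 = 2, so 9 divides 18  ✔
#4 b = 14 is even  ✔
#5 g = 16 = 16 (first disjunct)  ✔
#6 f + g = 6 + 16 = 22; 22 ≤ 25  ✔
#7 a=18, f=6, g=16; 1 of them equals 16  ✔
#8 b = 14 > 13, so we need f ≤ 9; f = 6 ≤ 9  ✔
#9 values 14 <= 16 <= 18  ✔
#10 g + b = 16 + 14 = 30  ✔
#11 a = 18 > 16, so we need b ≤ 14; b = 14 ≤ 14  ✔

Yes — all constraints hold.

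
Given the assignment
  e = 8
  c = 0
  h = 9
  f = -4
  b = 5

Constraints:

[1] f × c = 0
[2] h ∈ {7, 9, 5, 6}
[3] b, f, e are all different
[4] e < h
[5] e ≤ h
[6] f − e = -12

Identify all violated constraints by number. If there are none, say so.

No violations.

[1] f × c = -4 × 0 = 0  ✓
[2] h = 9 is in {7, 9, 5, 6}  ✓
[3] values 5, -4, 8 are pairwise distinct  ✓
[4] e = 8, h = 9; 8 < 9  ✓
[5] e = 8, h = 9; 8 ≤ 9  ✓
[6] f − e = -4 − 8 = -12  ✓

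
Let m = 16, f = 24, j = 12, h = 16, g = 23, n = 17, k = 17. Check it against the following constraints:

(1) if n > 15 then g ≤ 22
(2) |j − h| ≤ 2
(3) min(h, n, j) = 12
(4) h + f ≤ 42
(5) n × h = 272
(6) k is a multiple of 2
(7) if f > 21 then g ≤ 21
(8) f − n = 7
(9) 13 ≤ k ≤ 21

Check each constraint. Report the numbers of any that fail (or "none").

(1) n = 17 > 15, so we need g ≤ 22; but g = 23 > 22  fails
(2) |12 − 16| = 4; 4 > 2, exceeds bound 2  fails
(3) min(16, 17, 12) = 12  holds
(4) h + f = 16 + 24 = 40; 40 ≤ 42  holds
(5) n × h = 17 × 16 = 272  holds
(6) 17 = 2×8 + 1, so 2 does not divide 17  fails
(7) f = 24 > 21, so we need g ≤ 21; but g = 23 > 21  fails
(8) f − n = 24 − 17 = 7  holds
(9) k = 17 lies in [13, 21]  holds

No — constraints 1, 2, 6, and 7 are not satisfied.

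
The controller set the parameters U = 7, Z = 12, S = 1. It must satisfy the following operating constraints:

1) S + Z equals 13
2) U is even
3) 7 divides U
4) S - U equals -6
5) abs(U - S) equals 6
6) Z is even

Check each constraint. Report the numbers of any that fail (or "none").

1) S + Z = 1 + 12 = 13  ✓
2) U = 7 is odd  ✗
3) 7 / 7 = 1, so 7 divides 7  ✓
4) S - U = 1 - 7 = -6  ✓
5) abs(7 - 1) = 6  ✓
6) Z = 12 is even  ✓

The assignment fails constraint 2.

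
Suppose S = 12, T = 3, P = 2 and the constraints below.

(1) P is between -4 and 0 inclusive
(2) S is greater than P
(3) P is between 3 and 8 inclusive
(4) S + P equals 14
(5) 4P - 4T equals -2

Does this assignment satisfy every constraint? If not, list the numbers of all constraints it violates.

(1) P = 2 is outside [-4, 0]  fails
(2) S = 12, P = 2; 12 > 2  holds
(3) P = 2 is outside [3, 8]  fails
(4) S + P = 12 + 2 = 14  holds
(5) 4P - 4T = 4(2) - 4(3) = -4, not -2  fails

Constraints 1, 3, 5 are violated.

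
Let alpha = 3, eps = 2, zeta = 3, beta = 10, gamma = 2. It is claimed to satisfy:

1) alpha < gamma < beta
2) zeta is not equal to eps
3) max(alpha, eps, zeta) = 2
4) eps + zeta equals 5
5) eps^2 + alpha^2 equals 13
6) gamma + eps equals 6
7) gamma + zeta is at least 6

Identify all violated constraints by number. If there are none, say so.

No — constraints 1, 3, 6, 7 are not satisfied.

1) values 3, 2, 10; alpha = 3 is not < gamma = 2  no
2) zeta = 3, eps = 2; distinct  yes
3) max(3, 2, 3) = 3, not 2  no
4) eps + zeta = 2 + 3 = 5  yes
5) eps^2 + alpha^2 = 2^2 + 3^2 = 4 + 9 = 13  yes
6) gamma + eps = 2 + 2 = 4, not 6  no
7) gamma + zeta = 2 + 3 = 5; 5 < 6, bound 6 not met  no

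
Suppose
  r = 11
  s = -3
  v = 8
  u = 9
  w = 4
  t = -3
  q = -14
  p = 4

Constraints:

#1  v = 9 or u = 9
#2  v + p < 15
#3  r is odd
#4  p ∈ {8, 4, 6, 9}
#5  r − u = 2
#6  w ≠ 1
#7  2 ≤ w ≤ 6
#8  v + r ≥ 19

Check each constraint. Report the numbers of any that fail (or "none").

No violations.

#1 v = 8 ≠ 9, but u = 9 = 9 (second disjunct)  yes
#2 v + p = 8 + 4 = 12; 12 < 15  yes
#3 r = 11 is odd  yes
#4 p = 4 is in {8, 4, 6, 9}  yes
#5 r − u = 11 − 9 = 2  yes
#6 w = 4, and 4 ≠ 1  yes
#7 w = 4 lies in [2, 6]  yes
#8 v + r = 8 + 11 = 19; 19 ≥ 19  yes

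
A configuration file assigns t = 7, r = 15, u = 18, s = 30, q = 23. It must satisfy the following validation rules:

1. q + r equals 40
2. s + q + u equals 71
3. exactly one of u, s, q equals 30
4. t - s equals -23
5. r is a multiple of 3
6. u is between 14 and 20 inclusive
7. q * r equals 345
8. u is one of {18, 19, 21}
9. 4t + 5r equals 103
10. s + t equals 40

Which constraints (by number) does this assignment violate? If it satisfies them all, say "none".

Constraints 1 and 10 do not hold.

1. q + r = 23 + 15 = 38, not 40 — violated.
2. s + q + u = 30 + 23 + 18 = 71 — OK.
3. u=18, s=30, q=23; 1 of them equals 30 — OK.
4. t - s = 7 - 30 = -23 — OK.
5. 15 / 3 = 5, so 3 divides 15 — OK.
6. u = 18 lies in [14, 20] — OK.
7. q * r = 23 * 15 = 345 — OK.
8. u = 18 is in {18, 19, 21} — OK.
9. 4t + 5r = 4(7) + 5(15) = 103 — OK.
10. s + t = 30 + 7 = 37, not 40 — violated.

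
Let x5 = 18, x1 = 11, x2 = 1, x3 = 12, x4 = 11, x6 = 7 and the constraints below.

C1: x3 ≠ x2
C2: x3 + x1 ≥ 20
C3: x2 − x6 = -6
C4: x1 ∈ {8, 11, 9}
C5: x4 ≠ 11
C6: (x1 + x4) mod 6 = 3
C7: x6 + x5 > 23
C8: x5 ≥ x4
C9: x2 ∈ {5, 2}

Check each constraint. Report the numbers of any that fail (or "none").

C1: x3 = 12, x2 = 1; distinct  ✔
C2: x3 + x1 = 12 + 11 = 23; 23 ≥ 20  ✔
C3: x2 − x6 = 1 − 7 = -6  ✔
C4: x1 = 11 is in {8, 11, 9}  ✔
C5: x4 = 11, but 11 is required to differ  ✘
C6: x1 + x4 = 22; 22 mod 6 = 4, not 3  ✘
C7: x6 + x5 = 7 + 18 = 25; 25 > 23  ✔
C8: x5 = 18, x4 = 11; 18 ≥ 11  ✔
C9: x2 = 1 is not in {5, 2}  ✘

Violated: 5, 6, and 9.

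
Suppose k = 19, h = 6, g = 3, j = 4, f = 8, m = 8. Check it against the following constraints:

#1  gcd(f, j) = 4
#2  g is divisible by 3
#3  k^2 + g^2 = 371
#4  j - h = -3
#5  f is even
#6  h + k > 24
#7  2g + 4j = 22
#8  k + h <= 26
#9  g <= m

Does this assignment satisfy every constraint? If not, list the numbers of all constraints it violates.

Constraints 3 and 4 are violated.

#1 gcd(8, 4) = 4  true
#2 3 / 3 = 1, so 3 divides 3  true
#3 k^2 + g^2 = 19^2 + 3^2 = 361 + 9 = 370, not 371  false
#4 j - h = 4 - 6 = -2, not -3  false
#5 f = 8 is even  true
#6 h + k = 6 + 19 = 25; 25 > 24  true
#7 2g + 4j = 2(3) + 4(4) = 22  true
#8 k + h = 19 + 6 = 25; 25 ≤ 26  true
#9 g = 3, m = 8; 3 ≤ 8  true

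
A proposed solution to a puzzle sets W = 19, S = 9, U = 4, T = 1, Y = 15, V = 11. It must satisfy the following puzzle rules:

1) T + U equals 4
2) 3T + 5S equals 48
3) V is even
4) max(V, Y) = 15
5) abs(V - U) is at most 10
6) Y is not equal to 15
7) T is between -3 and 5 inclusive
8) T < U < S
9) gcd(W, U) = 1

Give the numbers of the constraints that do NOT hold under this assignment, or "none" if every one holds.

The assignment fails constraints 1, 3, 6.

1) T + U = 1 + 4 = 5, not 4  false
2) 3T + 5S = 3(1) + 5(9) = 48  true
3) V = 11 is odd  false
4) max(11, 15) = 15  true
5) abs(11 - 4) = 7; 7 ≤ 10  true
6) Y = 15, but 15 is required to differ  false
7) T = 1 lies in [-3, 5]  true
8) values 1 < 4 < 9  true
9) gcd(19, 4) = 1  true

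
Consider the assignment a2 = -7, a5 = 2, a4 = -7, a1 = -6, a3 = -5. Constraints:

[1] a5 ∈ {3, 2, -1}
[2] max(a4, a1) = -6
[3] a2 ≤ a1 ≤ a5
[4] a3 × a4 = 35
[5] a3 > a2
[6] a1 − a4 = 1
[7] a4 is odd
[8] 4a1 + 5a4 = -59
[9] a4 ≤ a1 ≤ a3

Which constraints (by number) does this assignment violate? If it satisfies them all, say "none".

[1] a5 = 2 is in {3, 2, -1} — OK.
[2] max(-7, -6) = -6 — OK.
[3] values -7 ≤ -6 ≤ 2 — OK.
[4] a3 × a4 = -5 × (-7) = 35 — OK.
[5] a3 = -5, a2 = -7; -5 > -7 — OK.
[6] a1 − a4 = -6 − (-7) = 1 — OK.
[7] a4 = -7 is odd — OK.
[8] 4a1 + 5a4 = 4(-6) + 5(-7) = -59 — OK.
[9] values -7 ≤ -6 ≤ -5 — OK.

None — every constraint holds.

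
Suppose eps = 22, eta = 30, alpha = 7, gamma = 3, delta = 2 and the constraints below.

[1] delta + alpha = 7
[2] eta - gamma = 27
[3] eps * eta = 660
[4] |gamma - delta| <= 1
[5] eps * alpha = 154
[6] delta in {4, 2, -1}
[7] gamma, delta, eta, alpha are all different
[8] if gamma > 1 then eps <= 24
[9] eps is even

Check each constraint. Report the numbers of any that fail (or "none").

[1] delta + alpha = 2 + 7 = 9, not 7  no
[2] eta - gamma = 30 - 3 = 27  yes
[3] eps * eta = 22 * 30 = 660  yes
[4] |3 - 2| = 1; 1 ≤ 1  yes
[5] eps * alpha = 22 * 7 = 154  yes
[6] delta = 2 is in {4, 2, -1}  yes
[7] values 3, 2, 30, 7 are pairwise distinct  yes
[8] gamma = 3 > 1, so we need eps ≤ 24; eps = 22 ≤ 24  yes
[9] eps = 22 is even  yes

No — constraint 1 is not satisfied.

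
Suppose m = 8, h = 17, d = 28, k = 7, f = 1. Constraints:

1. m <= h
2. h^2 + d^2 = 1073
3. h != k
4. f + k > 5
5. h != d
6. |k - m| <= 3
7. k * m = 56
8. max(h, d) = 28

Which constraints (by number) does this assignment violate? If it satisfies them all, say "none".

1. m = 8, h = 17; 8 ≤ 17 — holds.
2. h^2 + d^2 = 17^2 + 28^2 = 289 + 784 = 1073 — holds.
3. h = 17, k = 7; distinct — holds.
4. f + k = 1 + 7 = 8; 8 > 5 — holds.
5. h = 17, d = 28; distinct — holds.
6. |7 - 8| = 1; 1 ≤ 3 — holds.
7. k * m = 7 * 8 = 56 — holds.
8. max(17, 28) = 28 — holds.

Yes — all constraints hold.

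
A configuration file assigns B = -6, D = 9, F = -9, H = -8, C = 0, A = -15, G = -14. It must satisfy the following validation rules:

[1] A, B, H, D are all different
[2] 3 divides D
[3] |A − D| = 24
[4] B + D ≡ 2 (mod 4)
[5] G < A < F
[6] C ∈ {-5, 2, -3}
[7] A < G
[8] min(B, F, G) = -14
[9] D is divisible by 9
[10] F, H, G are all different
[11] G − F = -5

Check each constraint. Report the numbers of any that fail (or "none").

[1] values -15, -6, -8, 9 are pairwise distinct — holds.
[2] 9 / 3 = 3, so 3 divides 9 — holds.
[3] |-15 − 9| = 24 — holds.
[4] B + D = 3; 3 mod 4 = 3, not 2 — does not hold.
[5] values -14, -15, -9; G = -14 is not < A = -15 — does not hold.
[6] C = 0 is not in {-5, 2, -3} — does not hold.
[7] A = -15, G = -14; -15 < -14 — holds.
[8] min(-6, -9, -14) = -14 — holds.
[9] 9 / 9 = 1, so 9 divides 9 — holds.
[10] values -9, -8, -14 are pairwise distinct — holds.
[11] G − F = -14 − (-9) = -5 — holds.

Constraints 4, 5, 6 do not hold.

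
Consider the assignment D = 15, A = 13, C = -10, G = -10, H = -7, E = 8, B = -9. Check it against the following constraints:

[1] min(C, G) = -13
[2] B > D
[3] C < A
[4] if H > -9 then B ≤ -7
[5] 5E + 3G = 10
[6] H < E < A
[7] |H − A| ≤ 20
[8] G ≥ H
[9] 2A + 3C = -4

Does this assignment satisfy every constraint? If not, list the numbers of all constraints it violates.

Constraints 1, 2, and 8 do not hold.

[1] min(-10, -10) = -10, not -13  fails
[2] B = -9, D = 15; -9 ≤ 15 (want >)  fails
[3] C = -10, A = 13; -10 < 13  holds
[4] H = -7 > -9, so we need B ≤ -7; B = -9 ≤ -7  holds
[5] 5E + 3G = 5(8) + 3(-10) = 10  holds
[6] values -7 < 8 < 13  holds
[7] |-7 − 13| = 20; 20 ≤ 20  holds
[8] G = -10, H = -7; -10 < -7 (want ≥)  fails
[9] 2A + 3C = 2(13) + 3(-10) = -4  holds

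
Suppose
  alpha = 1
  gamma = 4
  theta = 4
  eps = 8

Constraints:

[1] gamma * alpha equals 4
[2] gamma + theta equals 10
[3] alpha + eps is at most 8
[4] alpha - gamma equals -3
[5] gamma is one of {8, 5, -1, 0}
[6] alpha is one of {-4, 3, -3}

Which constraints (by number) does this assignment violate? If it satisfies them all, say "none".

[1] gamma * alpha = 4 * 1 = 4 — holds.
[2] gamma + theta = 4 + 4 = 8, not 10 — fails.
[3] alpha + eps = 1 + 8 = 9; 9 > 8, bound 8 not met — fails.
[4] alpha - gamma = 1 - 4 = -3 — holds.
[5] gamma = 4 is not in {8, 5, -1, 0} — fails.
[6] alpha = 1 is not in {-4, 3, -3} — fails.

The assignment fails constraints 2, 3, 5, and 6.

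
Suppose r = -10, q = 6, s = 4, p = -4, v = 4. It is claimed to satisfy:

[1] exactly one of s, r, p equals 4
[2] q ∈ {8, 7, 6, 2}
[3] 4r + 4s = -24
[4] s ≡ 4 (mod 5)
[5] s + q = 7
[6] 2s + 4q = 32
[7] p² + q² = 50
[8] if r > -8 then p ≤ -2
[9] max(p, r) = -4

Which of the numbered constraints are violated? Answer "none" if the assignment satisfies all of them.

Violated: 5, 7.

[1] s=4, r=-10, p=-4; 1 of them equals 4 — satisfied.
[2] q = 6 is in {8, 7, 6, 2} — satisfied.
[3] 4r + 4s = 4(-10) + 4(4) = -24 — satisfied.
[4] 4 mod 5 = 4 — satisfied.
[5] s + q = 4 + 6 = 10, not 7 — violated.
[6] 2s + 4q = 2(4) + 4(6) = 32 — satisfied.
[7] p² + q² = (-4)² + 6² = 16 + 36 = 52, not 50 — violated.
[8] r = -10, not > -8; antecedent false, conditional vacuously true — satisfied.
[9] max(-4, -10) = -4 — satisfied.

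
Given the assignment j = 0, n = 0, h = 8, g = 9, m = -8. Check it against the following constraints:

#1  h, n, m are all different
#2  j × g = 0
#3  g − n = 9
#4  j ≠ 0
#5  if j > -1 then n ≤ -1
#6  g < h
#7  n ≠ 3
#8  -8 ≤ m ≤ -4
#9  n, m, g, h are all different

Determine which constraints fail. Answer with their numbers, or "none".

#1 values 8, 0, -8 are pairwise distinct  ✔
#2 j × g = 0 × 9 = 0  ✔
#3 g − n = 9 − 0 = 9  ✔
#4 j = 0, but 0 is required to differ  ✘
#5 j = 0 > -1, so we need n ≤ -1; but n = 0 > -1  ✘
#6 g = 9, h = 8; 9 ≥ 8 (want <)  ✘
#7 n = 0, and 0 ≠ 3  ✔
#8 m = -8 lies in [-8, -4]  ✔
#9 values 0, -8, 9, 8 are pairwise distinct  ✔

Violated: 4, 5, 6.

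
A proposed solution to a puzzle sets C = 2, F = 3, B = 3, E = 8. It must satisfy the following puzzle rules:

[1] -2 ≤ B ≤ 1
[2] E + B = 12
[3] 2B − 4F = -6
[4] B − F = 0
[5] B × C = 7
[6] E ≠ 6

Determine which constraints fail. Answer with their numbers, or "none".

[1] B = 3 is outside [-2, 1]  false
[2] E + B = 8 + 3 = 11, not 12  false
[3] 2B − 4F = 2(3) − 4(3) = -6  true
[4] B − F = 3 − 3 = 0  true
[5] B × C = 3 × 2 = 6, not 7  false
[6] E = 8, and 8 ≠ 6  true

Violated: 1, 2, and 5.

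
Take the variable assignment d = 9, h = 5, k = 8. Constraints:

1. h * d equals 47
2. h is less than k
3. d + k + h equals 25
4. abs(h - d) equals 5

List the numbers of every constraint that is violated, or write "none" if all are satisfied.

Constraints 1, 3, and 4 do not hold.

1. h * d = 5 * 9 = 45, not 47  ✗
2. h = 5, k = 8; 5 < 8  ✓
3. d + k + h = 9 + 8 + 5 = 22, not 25  ✗
4. abs(5 - 9) = 4, not 5  ✗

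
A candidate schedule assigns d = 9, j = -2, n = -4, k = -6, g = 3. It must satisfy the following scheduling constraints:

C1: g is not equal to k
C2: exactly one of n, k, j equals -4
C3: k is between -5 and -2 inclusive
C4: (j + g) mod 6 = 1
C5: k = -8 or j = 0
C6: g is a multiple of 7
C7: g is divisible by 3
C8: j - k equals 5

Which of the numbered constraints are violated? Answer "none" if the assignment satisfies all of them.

Violated: 3, 5, 6, and 8.

C1: g = 3, k = -6; distinct — holds.
C2: n=-4, k=-6, j=-2; 1 of them equals -4 — holds.
C3: k = -6 is outside [-5, -2] — fails.
C4: j + g = 1; 1 mod 6 = 1 — holds.
C5: k = -6 ≠ -8 and j = -2 ≠ 0; both disjuncts false — fails.
C6: 3 = 7*0 + 3, so 7 does not divide 3 — fails.
C7: 3 / 3 = 1, so 3 divides 3 — holds.
C8: j - k = -2 - (-6) = 4, not 5 — fails.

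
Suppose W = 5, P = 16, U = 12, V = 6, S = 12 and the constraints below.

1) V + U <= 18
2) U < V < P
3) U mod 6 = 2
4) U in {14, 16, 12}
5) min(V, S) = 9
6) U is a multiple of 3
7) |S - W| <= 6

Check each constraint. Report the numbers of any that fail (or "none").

1) V + U = 6 + 12 = 18; 18 ≤ 18 — satisfied.
2) values 12, 6, 16; U = 12 is not < V = 6 — violated.
3) 12 mod 6 = 0, not 2 — violated.
4) U = 12 is in {14, 16, 12} — satisfied.
5) min(6, 12) = 6, not 9 — violated.
6) 12 / 3 = 4, so 3 divides 12 — satisfied.
7) |12 - 5| = 7; 7 > 6, exceeds bound 6 — violated.

No — constraints 2, 3, 5, and 7 are not satisfied.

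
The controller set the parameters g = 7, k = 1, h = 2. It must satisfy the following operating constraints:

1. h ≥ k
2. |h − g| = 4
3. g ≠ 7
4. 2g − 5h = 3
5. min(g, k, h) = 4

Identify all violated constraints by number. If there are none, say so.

Violated: 2, 3, 4, and 5.

1. h = 2, k = 1; 2 ≥ 1 — OK.
2. |2 − 7| = 5, not 4 — violated.
3. g = 7, but 7 is required to differ — violated.
4. 2g − 5h = 2(7) − 5(2) = 4, not 3 — violated.
5. min(7, 1, 2) = 1, not 4 — violated.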